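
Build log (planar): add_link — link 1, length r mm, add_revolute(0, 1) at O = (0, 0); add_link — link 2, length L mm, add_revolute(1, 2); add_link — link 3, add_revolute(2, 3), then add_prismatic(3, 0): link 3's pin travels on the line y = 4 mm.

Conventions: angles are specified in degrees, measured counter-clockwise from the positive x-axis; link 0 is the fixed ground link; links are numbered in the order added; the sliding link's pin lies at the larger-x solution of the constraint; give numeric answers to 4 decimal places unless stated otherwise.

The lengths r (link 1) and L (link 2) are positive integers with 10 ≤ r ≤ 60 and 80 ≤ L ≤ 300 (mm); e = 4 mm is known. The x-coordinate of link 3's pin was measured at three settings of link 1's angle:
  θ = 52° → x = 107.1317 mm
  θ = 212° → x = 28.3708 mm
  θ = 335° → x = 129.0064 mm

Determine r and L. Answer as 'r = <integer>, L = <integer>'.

constraint per measurement: (x − r cos θ)² + (r sin θ − e)² = L²
subtracting the θ₁ and θ₂ equations cancels the r² and L² terms:
r = (x₁² − x₂²) / (2[(x₁cos θ₁ + e sin θ₁) − (x₂cos θ₂ + e sin θ₂)]) = 56.0000 → r = 56
L² = (x₁ − r cos θ₁)² + (r sin θ₁ − e)² = 6889.0040 → L = 83.0000 → L = 83
check at θ₃=335°: x = 129.0064 (printed 129.0064) ✓

r = 56, L = 83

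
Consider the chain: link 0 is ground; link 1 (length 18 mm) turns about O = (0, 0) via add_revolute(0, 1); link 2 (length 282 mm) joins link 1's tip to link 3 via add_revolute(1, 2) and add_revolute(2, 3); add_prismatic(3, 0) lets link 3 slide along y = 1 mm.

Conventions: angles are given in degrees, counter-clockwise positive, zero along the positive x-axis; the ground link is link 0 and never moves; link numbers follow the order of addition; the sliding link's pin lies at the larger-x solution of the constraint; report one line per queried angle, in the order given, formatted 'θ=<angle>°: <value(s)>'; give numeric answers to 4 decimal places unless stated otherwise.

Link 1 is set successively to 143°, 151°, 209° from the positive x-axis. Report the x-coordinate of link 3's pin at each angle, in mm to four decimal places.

geometry: r = 18 mm, L = 282 mm, e = 1 mm
θ=143°: crank pin P = (r cos θ, r sin θ) = (-14.375439, 10.832670)
θ=143°: h = r sin θ − e = 10.832670 − 1 = 9.832670
θ=143°: x = r cos θ + √(L² − h²) = -14.375439 + 281.828527 = 267.453088
θ=151°: crank pin P = (r cos θ, r sin θ) = (-15.743155, 8.726573)
θ=151°: h = r sin θ − e = 8.726573 − 1 = 7.726573
θ=151°: x = r cos θ + √(L² − h²) = -15.743155 + 281.894129 = 266.150974
θ=209°: crank pin P = (r cos θ, r sin θ) = (-15.743155, -8.726573)
θ=209°: h = r sin θ − e = -8.726573 − 1 = -9.726573
θ=209°: x = r cos θ + √(L² − h²) = -15.743155 + 281.832209 = 266.089054

θ=143°: 267.4531
θ=151°: 266.1510
θ=209°: 266.0891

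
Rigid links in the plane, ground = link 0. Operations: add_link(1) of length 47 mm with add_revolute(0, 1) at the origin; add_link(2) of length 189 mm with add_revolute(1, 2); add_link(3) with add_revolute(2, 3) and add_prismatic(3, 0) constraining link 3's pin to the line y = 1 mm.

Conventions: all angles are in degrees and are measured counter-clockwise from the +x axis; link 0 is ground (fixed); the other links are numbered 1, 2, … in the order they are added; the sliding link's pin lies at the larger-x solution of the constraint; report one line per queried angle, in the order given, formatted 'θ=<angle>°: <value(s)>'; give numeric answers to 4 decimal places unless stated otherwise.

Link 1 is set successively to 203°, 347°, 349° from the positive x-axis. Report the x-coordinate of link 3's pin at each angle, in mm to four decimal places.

geometry: r = 47 mm, L = 189 mm, e = 1 mm
θ=203°: crank pin P = (r cos θ, r sin θ) = (-43.263728, -18.364363)
θ=203°: h = r sin θ − e = -18.364363 − 1 = -19.364363
θ=203°: x = r cos θ + √(L² − h²) = -43.263728 + 188.005376 = 144.741648
θ=347°: crank pin P = (r cos θ, r sin θ) = (45.795393, -10.572700)
θ=347°: h = r sin θ − e = -10.572700 − 1 = -11.572700
θ=347°: x = r cos θ + √(L² − h²) = 45.795393 + 188.645362 = 234.440755
θ=349°: crank pin P = (r cos θ, r sin θ) = (46.136478, -8.968023)
θ=349°: h = r sin θ − e = -8.968023 − 1 = -9.968023
θ=349°: x = r cos θ + √(L² − h²) = 46.136478 + 188.736956 = 234.873434

θ=203°: 144.7416
θ=347°: 234.4408
θ=349°: 234.8734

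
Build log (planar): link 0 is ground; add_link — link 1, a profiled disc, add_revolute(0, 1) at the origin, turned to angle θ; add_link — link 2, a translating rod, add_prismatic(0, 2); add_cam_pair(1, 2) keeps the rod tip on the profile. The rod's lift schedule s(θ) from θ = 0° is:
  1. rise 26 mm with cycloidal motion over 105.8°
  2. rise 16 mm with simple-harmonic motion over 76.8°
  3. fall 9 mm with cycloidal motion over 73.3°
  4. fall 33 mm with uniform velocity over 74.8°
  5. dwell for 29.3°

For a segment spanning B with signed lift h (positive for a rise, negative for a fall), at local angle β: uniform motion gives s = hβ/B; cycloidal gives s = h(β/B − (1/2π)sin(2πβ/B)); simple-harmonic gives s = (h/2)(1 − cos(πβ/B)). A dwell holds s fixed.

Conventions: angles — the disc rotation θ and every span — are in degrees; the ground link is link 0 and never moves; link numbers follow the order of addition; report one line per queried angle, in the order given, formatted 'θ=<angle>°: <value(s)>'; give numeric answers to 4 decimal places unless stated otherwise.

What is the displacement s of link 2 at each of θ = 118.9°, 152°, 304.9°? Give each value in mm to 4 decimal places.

seg 1 [0°–105.8°] cycloidal, h=26: full span → s += 26 → s = 26.0000
seg 2 [105.8°–182.6°] simple-harmonic, h=16: θ=118.9° here. β=13.1, B=76.8. 16/2·(1 − cos(π·0.1706)) = 1.1214 → s = 27.1214
seg 2 [105.8°–182.6°] simple-harmonic, h=16: θ=152° here. β=46.2, B=76.8. 16/2·(1 − cos(π·0.6016)) = 10.5095 → s = 36.5095
seg 2 [105.8°–182.6°] simple-harmonic, h=16: full span → s += 16 → s = 42.0000
seg 3 [182.6°–255.9°] cycloidal, h=-9: full span → s += -9 → s = 33.0000
seg 4 [255.9°–330.7°] uniform, h=-33: θ=304.9° here. β=49, B=74.8. -33·49/74.8 = -21.6176 → s = 11.3824

θ=118.9°: 27.1214
θ=152°: 36.5095
θ=304.9°: 11.3824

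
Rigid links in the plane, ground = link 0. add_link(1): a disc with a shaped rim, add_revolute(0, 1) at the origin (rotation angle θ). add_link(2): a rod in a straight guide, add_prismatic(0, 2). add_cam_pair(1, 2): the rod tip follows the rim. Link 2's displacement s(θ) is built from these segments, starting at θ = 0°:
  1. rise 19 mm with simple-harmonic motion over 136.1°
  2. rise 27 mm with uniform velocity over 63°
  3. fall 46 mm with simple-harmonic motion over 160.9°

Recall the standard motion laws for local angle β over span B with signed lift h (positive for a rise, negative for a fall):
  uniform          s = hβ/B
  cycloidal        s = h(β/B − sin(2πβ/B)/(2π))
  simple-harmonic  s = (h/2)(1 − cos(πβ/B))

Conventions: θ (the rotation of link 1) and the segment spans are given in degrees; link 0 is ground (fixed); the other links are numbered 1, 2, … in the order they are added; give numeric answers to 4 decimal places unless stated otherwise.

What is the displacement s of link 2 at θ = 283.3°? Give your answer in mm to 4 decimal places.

segment 1 (0° to 136.1°, simple-harmonic, h = 19) is passed completely: s = 0.0000 + (19) = 19.0000
segment 2 (136.1° to 199.1°, uniform, h = 27) is passed completely: s = 19.0000 + (27) = 46.0000
θ = 283.3° falls in segment 3 (199.1° to 360°, simple-harmonic, h = -46): β = 283.3 − 199.1 = 84.2°, B = 160.9°; Δs = -46/2·(1 − cos(π·0.5233)) = -24.6825; s = 46.0000 − 24.6825 = 21.3175

21.3175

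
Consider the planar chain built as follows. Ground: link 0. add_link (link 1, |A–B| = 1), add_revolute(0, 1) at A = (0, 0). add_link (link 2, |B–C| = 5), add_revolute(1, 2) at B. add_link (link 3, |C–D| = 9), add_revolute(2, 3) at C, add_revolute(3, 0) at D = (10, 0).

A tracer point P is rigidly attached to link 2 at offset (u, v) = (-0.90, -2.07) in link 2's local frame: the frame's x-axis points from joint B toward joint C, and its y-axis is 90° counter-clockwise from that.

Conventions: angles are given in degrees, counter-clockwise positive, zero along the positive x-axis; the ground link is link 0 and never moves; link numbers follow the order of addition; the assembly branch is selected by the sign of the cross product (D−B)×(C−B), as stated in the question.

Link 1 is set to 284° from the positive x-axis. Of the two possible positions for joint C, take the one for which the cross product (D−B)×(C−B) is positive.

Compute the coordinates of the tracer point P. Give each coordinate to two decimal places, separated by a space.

A=(0,0), D=(10.00,0)
B = A + 1.00·(cos284°, sin284°) = (0.2419, -0.9703)
|BD| = 9.8062
circle(B,5.00) ∩ circle(D,9.00): a=2.0478, h=4.5614
  candidates: C₊=(1.8283,3.7714) cross=44.730; C₋=(2.7310,-5.3067) cross=-44.730
  branch + wants cross > 0 → take C=(1.8283,3.7714) (cross=44.730)
ex = (C−B)/|BC| = (0.3173,0.9483); ey = (-0.9483,0.3173)
P = B + -0.90·ex + -2.07·ey = (1.9194,-2.4806)

1.92 -2.48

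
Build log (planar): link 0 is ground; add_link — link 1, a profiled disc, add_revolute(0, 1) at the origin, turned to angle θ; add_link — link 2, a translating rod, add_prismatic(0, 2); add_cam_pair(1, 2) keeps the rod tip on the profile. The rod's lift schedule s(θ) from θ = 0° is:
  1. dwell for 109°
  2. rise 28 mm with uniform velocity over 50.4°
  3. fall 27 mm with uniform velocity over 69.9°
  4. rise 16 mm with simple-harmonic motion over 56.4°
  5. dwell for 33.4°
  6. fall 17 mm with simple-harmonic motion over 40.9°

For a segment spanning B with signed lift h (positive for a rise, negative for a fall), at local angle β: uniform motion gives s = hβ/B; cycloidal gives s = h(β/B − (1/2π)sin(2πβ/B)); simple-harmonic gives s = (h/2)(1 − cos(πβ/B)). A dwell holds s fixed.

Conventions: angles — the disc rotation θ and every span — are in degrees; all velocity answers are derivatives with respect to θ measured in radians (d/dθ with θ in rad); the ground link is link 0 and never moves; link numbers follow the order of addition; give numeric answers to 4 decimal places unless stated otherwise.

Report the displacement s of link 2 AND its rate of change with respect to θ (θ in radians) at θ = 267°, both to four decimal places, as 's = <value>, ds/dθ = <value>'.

seg 1 [0°–109°] dwell: s stays 0.0000
seg 2 [109°–159.4°] uniform, h=28: full span → s += 28 → s = 28.0000
seg 3 [159.4°–229.3°] uniform, h=-27: full span → s += -27 → s = 1.0000
seg 4 [229.3°–285.7°] simple-harmonic, h=16: θ=267° here. β=37.7, B=56.4. 16/2·(1 − cos(π·0.6684)) = 12.0385 → s = 13.0385
velocity in seg [229.3°–285.7°] (simple-harmonic), θ in radians: β = 37.7° = 0.6580 rad, B = 56.4° = 0.9844 rad; ds/dθ = (πh/(2B)) sin(πβ/B) = (π·16/(2·0.9844)) sin(π·0.6684) = 22.039835 mm/rad

s = 13.0385, ds/dθ = 22.0398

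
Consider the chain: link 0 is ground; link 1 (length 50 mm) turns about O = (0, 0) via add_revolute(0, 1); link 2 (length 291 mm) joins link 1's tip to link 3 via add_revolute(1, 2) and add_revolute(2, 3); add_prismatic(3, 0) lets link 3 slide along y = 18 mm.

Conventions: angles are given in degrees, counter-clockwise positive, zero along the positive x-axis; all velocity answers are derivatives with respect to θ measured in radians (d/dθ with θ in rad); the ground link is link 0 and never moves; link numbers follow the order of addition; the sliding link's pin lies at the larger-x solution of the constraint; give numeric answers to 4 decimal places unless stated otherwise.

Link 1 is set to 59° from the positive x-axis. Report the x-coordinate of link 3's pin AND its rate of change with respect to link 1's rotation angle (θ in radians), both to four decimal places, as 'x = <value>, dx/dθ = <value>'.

geometry: r = 50 mm, L = 291 mm, e = 18 mm
crank pin P = (r cos θ, r sin θ) = (25.751904, 42.858365)
h = r sin θ − e = 42.858365 − 18 = 24.858365
x = r cos θ + √(L² − h²) = 25.751904 + 289.936306 = 315.688210
dx/dθ = −r sin θ − h·r cos θ/√(L² − h²) (θ in radians; h = 24.858365) = -45.066265

x = 315.6882, dx/dθ = -45.0663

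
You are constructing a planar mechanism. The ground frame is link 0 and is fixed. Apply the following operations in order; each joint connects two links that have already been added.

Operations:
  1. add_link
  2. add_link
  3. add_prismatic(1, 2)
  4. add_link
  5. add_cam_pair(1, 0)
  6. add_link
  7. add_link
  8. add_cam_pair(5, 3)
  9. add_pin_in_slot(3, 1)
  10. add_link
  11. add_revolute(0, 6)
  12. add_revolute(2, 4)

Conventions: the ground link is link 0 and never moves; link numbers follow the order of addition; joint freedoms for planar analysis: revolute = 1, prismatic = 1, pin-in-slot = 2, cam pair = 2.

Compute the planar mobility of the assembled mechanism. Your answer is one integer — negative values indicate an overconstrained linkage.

link 0 = ground. State L|J1|J2 = 1|0|0
+link1  2|0|0
+link2  3|0|0
P(1,2) f=1→J1  3|1|0
+link3  4|1|0
C(1,0) f=2→J2  4|1|1
+link4  5|1|1
+link5  6|1|1
C(5,3) f=2→J2  6|1|2
PS(3,1) f=2→J2  6|1|3
+link6  7|1|3
R(0,6) f=1→J1  7|2|3
R(2,4) f=1→J1  7|3|3
M = 3(7−1)−2·3−3 = 18−6−3 = 9

M = 9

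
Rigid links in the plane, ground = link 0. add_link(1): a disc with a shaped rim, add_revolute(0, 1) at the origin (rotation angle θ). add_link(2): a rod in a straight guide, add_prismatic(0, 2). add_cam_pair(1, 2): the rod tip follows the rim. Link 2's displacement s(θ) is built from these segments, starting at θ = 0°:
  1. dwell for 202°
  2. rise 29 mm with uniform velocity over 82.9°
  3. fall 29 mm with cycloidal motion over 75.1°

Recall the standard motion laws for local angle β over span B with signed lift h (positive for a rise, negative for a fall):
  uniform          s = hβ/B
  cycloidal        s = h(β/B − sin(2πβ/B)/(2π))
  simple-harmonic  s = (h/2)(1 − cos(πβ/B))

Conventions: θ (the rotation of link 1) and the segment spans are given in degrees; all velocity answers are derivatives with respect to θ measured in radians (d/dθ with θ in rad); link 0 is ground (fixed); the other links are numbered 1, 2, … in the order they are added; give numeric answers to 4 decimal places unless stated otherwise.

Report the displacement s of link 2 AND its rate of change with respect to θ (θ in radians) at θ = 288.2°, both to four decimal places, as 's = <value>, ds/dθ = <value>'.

segment 1 (0° to 202°, dwell): s unchanged at 0.0000
segment 2 (202° to 284.9°, uniform, h = 29) is passed completely: s = 0.0000 + (29) = 29.0000
θ = 288.2° falls in segment 3 (284.9° to 360°, cycloidal, h = -29): β = 288.2 − 284.9 = 3.3°, B = 75.1°; Δs = -29·(0.0439 − sin(2π·0.0439)/(2π)) = -0.0161; s = 29.0000 − 0.0161 = 28.9839
velocity in seg [284.9°–360°] (cycloidal), θ in radians: β = 3.3° = 0.0576 rad, B = 75.1° = 1.3107 rad; ds/dθ = (h/B)(1 − cos(2πβ/B)) = ((-29)/1.3107)(1 − cos(2π·0.0439)) = -0.837911 mm/rad

s = 28.9839, ds/dθ = -0.8379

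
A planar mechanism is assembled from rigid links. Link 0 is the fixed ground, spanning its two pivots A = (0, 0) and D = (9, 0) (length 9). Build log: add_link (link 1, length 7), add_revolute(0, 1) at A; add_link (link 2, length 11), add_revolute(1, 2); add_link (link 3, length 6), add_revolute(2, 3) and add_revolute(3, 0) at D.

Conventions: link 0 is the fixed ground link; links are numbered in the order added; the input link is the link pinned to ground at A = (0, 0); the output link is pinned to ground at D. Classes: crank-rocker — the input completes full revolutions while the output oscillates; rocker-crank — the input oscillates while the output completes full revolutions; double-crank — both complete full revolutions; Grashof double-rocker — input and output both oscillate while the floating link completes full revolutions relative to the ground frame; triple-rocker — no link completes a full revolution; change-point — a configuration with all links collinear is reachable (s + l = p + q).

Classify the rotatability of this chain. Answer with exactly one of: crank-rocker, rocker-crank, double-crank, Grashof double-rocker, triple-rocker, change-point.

lengths: ground=9, input=7, coupler=11, output=6
sorted: s=6 (shortest), l=11 (longest), p+q=16
s + l = 17 vs p + q = 16
s + l > p + q → non-Grashof → no link fully rotates → triple-rocker

triple-rocker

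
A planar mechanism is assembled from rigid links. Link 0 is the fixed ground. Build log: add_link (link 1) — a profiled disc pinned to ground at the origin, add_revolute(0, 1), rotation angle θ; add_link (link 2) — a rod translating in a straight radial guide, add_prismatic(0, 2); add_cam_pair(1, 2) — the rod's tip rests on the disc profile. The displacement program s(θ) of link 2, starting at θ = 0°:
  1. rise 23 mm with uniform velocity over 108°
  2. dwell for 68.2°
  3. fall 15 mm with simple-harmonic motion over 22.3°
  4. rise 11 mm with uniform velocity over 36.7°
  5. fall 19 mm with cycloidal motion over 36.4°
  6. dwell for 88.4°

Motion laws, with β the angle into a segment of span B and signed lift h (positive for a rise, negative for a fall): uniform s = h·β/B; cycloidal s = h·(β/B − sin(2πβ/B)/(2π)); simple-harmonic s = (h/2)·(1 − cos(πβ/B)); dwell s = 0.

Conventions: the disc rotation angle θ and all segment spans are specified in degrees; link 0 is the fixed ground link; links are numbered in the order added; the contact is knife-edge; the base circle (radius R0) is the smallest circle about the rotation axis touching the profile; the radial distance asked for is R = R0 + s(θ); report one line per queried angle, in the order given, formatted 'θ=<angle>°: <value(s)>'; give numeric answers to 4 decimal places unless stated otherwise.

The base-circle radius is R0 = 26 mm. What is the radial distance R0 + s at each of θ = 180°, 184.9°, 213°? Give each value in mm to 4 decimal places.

seg 1 [0°–108°] uniform, h=23: full span → s += 23 → s = 23.0000
seg 2 [108°–176.2°] dwell: s stays 23.0000
seg 3 [176.2°–198.5°] simple-harmonic, h=-15: θ=180° here. β=3.8, B=22.3. -15/2·(1 − cos(π·0.1704)) = -1.0493 → s = 21.9507
seg 3 [176.2°–198.5°] simple-harmonic, h=-15: θ=184.9° here. β=8.7, B=22.3. -15/2·(1 − cos(π·0.3901)) = -4.9624 → s = 18.0376
seg 3 [176.2°–198.5°] simple-harmonic, h=-15: full span → s += -15 → s = 8.0000
seg 4 [198.5°–235.2°] uniform, h=11: θ=213° here. β=14.5, B=36.7. 11·14.5/36.7 = 4.3460 → s = 12.3460
θ=180°: R = R0 + s = 26 + 21.9507 = 47.9507
θ=184.9°: R = R0 + s = 26 + 18.0376 = 44.0376
θ=213°: R = R0 + s = 26 + 12.3460 = 38.3460

θ=180°: 47.9507
θ=184.9°: 44.0376
θ=213°: 38.3460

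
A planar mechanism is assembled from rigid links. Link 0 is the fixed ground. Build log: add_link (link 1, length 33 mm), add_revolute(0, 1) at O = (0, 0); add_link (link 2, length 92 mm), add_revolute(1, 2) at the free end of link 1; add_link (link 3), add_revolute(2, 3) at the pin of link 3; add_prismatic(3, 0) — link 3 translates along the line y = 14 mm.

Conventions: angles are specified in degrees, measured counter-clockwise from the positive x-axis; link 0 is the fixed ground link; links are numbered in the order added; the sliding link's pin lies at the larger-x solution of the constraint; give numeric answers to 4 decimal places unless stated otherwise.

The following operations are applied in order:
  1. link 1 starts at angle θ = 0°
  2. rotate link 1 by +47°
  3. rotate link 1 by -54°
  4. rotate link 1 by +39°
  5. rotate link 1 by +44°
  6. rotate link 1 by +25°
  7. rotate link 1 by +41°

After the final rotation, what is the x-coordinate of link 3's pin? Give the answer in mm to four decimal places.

geometry: r = 33 mm, L = 92 mm, e = 14 mm; θ starts at 0°
rotate link 1 by +47°: θ ← 0° +47° = 47°
rotate link 1 by -54°: θ ← 47° -54° = -7°
rotate link 1 by +39°: θ ← -7° +39° = 32°
rotate link 1 by +44°: θ ← 32° +44° = 76°
rotate link 1 by +25°: θ ← 76° +25° = 101°
rotate link 1 by +41°: θ ← 101° +41° = 142°
crank pin P = (r cos θ, r sin θ) = (-26.004355, 20.316829)
h = r sin θ − e = 20.316829 − 14 = 6.316829
x = r cos θ + √(L² − h²) = -26.004355 + 91.782883 = 65.778528

65.7785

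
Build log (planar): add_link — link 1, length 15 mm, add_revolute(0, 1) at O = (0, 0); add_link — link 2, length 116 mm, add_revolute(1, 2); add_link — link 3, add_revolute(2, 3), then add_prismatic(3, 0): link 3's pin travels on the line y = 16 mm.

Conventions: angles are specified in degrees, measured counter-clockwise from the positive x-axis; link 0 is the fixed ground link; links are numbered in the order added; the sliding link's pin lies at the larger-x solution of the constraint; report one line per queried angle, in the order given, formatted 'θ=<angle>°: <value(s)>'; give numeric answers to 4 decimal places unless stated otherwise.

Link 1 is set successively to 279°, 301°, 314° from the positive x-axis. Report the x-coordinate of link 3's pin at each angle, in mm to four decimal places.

geometry: r = 15 mm, L = 116 mm, e = 16 mm
θ=279°: crank pin P = (r cos θ, r sin θ) = (2.346517, -14.815325)
θ=279°: h = r sin θ − e = -14.815325 − 16 = -30.815325
θ=279°: x = r cos θ + √(L² − h²) = 2.346517 + 111.832087 = 114.178604
θ=301°: crank pin P = (r cos θ, r sin θ) = (7.725571, -12.857510)
θ=301°: h = r sin θ − e = -12.857510 − 16 = -28.857510
θ=301°: x = r cos θ + √(L² − h²) = 7.725571 + 112.353212 = 120.078783
θ=314°: crank pin P = (r cos θ, r sin θ) = (10.419876, -10.790097)
θ=314°: h = r sin θ − e = -10.790097 − 16 = -26.790097
θ=314°: x = r cos θ + √(L² − h²) = 10.419876 + 112.864036 = 123.283912

θ=279°: 114.1786
θ=301°: 120.0788
θ=314°: 123.2839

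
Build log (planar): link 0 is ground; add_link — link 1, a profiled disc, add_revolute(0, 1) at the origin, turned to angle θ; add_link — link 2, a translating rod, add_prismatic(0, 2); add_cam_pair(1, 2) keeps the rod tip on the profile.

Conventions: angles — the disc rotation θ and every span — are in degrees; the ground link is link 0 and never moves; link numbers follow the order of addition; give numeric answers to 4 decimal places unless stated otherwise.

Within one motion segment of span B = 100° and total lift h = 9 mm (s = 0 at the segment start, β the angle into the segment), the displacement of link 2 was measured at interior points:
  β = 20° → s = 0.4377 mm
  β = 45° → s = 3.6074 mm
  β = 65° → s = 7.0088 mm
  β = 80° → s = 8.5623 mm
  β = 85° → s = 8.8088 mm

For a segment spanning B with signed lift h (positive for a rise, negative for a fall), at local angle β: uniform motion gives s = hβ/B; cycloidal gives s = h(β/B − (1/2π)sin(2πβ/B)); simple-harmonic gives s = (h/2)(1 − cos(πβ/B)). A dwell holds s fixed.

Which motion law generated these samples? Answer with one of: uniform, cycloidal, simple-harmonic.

candidates at β/B = r: uniform s = h·r (linear in β); cycloidal s = h·(r − sin(2πr)/(2π)); simple-harmonic s = (h/2)(1 − cos(πr))
β=20°: printed 0.4377 | uniform 1.8000, cycloidal 0.4377, simple-harmonic 0.8594
β=45°: printed 3.6074 | uniform 4.0500, cycloidal 3.6074, simple-harmonic 3.7960
β=65°: printed 7.0088 | uniform 5.8500, cycloidal 7.0088, simple-harmonic 6.5430
β=80°: printed 8.5623 | uniform 7.2000, cycloidal 8.5623, simple-harmonic 8.1406
β=85°: printed 8.8088 | uniform 7.6500, cycloidal 8.8088, simple-harmonic 8.5095
only one law matches every sample → cycloidal

cycloidal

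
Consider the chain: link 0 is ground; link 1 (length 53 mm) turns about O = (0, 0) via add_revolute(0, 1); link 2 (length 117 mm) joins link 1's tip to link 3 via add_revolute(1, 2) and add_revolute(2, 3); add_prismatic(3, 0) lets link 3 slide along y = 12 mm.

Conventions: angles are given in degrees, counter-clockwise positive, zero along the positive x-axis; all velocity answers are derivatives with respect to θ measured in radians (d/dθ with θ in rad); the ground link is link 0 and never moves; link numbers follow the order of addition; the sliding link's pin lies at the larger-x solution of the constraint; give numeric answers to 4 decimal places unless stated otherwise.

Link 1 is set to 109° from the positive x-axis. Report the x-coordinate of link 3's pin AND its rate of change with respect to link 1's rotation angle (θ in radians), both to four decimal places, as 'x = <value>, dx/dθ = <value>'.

geometry: r = 53 mm, L = 117 mm, e = 12 mm
crank pin P = (r cos θ, r sin θ) = (-17.255112, 50.112485)
h = r sin θ − e = 50.112485 − 12 = 38.112485
x = r cos θ + √(L² − h²) = -17.255112 + 110.618437 = 93.363324
dx/dθ = −r sin θ − h·r cos θ/√(L² − h²) (θ in radians; h = 38.112485) = -44.167407

x = 93.3633, dx/dθ = -44.1674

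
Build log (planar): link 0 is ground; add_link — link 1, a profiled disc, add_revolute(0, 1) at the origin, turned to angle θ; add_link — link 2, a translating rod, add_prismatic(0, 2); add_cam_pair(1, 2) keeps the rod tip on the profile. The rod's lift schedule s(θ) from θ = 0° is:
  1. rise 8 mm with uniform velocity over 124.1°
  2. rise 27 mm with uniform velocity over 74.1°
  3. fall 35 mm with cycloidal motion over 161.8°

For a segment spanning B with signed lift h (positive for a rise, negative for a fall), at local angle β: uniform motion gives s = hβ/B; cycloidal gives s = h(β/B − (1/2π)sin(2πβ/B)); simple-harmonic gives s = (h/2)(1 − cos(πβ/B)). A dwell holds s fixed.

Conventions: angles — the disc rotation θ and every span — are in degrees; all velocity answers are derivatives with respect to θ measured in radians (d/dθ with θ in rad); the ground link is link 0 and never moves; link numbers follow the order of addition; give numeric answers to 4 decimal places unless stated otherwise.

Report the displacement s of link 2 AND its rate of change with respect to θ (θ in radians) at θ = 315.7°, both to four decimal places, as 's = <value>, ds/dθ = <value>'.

seg 1 [0°–124.1°] uniform, h=8: full span → s += 8 → s = 8.0000
seg 2 [124.1°–198.2°] uniform, h=27: full span → s += 27 → s = 35.0000
seg 3 [198.2°–360°] cycloidal, h=-35: θ=315.7° here. β=117.5, B=161.8. -35·(0.7262 − sin(2π·0.7262)/(2π)) = -30.9255 → s = 4.0745
velocity in seg [198.2°–360°] (cycloidal), θ in radians: β = 117.5° = 2.0508 rad, B = 161.8° = 2.8239 rad; ds/dθ = (h/B)(1 − cos(2πβ/B)) = ((-35)/2.8239)(1 − cos(2π·0.7262)) = -14.240119 mm/rad

s = 4.0745, ds/dθ = -14.2401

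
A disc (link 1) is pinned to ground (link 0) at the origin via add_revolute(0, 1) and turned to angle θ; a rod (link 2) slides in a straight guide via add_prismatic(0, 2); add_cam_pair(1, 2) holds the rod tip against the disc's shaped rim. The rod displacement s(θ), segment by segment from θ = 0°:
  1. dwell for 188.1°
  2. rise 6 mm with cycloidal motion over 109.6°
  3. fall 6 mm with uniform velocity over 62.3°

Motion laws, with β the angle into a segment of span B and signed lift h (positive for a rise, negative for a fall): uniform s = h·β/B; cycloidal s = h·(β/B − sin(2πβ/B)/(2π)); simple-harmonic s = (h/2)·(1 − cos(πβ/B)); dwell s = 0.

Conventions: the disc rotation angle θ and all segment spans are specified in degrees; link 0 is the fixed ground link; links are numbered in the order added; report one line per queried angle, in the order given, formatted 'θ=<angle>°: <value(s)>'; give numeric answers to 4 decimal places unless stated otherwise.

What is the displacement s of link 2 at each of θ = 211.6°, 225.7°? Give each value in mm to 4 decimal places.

segment 1 (0° to 188.1°, dwell): s unchanged at 0.0000
θ = 211.6° falls in segment 2 (188.1° to 297.7°, cycloidal, h = 6): β = 211.6 − 188.1 = 23.5°, B = 109.6°; Δs = 6·(0.2144 − sin(2π·0.2144)/(2π)) = 0.3553; s = 0.0000 + 0.3553 = 0.3553
θ = 225.7° falls in segment 2 (188.1° to 297.7°, cycloidal, h = 6): β = 225.7 − 188.1 = 37.6°, B = 109.6°; Δs = 6·(0.3431 − sin(2π·0.3431)/(2π)) = 1.2621; s = 0.0000 + 1.2621 = 1.2621

θ=211.6°: 0.3553
θ=225.7°: 1.2621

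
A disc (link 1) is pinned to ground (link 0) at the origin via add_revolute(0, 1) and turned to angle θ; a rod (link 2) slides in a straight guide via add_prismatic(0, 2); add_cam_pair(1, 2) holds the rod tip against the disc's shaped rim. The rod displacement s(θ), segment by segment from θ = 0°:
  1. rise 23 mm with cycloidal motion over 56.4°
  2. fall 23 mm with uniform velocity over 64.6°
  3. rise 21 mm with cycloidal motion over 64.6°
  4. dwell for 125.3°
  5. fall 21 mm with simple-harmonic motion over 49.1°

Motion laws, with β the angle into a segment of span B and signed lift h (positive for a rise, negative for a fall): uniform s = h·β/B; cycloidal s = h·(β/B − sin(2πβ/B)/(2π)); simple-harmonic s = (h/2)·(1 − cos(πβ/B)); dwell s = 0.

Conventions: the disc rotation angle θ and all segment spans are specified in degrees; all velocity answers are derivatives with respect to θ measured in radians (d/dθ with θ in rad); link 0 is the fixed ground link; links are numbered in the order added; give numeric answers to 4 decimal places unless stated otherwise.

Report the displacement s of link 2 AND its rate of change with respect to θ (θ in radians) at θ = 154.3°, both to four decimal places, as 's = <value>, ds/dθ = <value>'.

segment 1 (0° to 56.4°, cycloidal, h = 23) is passed completely: s = 0.0000 + (23) = 23.0000
segment 2 (56.4° to 121°, uniform, h = -23) is passed completely: s = 23.0000 + (-23) = 0.0000
θ = 154.3° falls in segment 3 (121° to 185.6°, cycloidal, h = 21): β = 154.3 − 121 = 33.3°, B = 64.6°; Δs = 21·(0.5155 − sin(2π·0.5155)/(2π)) = 11.1496; s = 0.0000 + 11.1496 = 11.1496
velocity in seg [121°–185.6°] (cycloidal), θ in radians: β = 33.3° = 0.5812 rad, B = 64.6° = 1.1275 rad; ds/dθ = (h/B)(1 − cos(2πβ/B)) = (21/1.1275)(1 − cos(2π·0.5155)) = 37.163096 mm/rad

s = 11.1496, ds/dθ = 37.1631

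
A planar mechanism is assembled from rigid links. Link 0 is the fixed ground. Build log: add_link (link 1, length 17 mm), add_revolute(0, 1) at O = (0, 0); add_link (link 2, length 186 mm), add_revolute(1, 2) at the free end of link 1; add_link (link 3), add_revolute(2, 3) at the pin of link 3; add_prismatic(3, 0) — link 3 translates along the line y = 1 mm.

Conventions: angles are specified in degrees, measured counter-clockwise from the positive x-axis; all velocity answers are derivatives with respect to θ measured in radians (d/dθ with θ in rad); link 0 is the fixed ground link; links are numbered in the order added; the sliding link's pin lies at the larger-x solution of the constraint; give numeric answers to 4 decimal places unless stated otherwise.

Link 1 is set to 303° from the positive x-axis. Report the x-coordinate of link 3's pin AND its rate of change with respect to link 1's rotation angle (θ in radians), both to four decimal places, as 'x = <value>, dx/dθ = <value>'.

geometry: r = 17 mm, L = 186 mm, e = 1 mm
crank pin P = (r cos θ, r sin θ) = (9.258864, -14.257400)
h = r sin θ − e = -14.257400 − 1 = -15.257400
x = r cos θ + √(L² − h²) = 9.258864 + 185.373169 = 194.632033
dx/dθ = −r sin θ − h·r cos θ/√(L² − h²) (θ in radians; h = -15.257400) = 15.019463

x = 194.6320, dx/dθ = 15.0195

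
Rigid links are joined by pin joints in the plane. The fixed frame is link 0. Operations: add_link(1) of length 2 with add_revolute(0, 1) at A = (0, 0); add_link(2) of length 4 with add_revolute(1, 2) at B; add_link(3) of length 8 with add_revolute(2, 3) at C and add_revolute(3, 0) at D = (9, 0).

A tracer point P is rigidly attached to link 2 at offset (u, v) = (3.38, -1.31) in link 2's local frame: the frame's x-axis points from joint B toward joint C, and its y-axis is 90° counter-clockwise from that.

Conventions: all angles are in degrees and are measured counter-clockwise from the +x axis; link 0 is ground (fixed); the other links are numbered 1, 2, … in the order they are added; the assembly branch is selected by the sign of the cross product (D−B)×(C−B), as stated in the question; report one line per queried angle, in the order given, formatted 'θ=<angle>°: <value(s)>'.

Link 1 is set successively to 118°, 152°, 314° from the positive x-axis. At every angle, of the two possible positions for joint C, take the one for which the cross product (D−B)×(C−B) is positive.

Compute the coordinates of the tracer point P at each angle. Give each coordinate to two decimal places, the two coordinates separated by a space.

A=(0,0), D=(9.00,0)
θ=118°: B = A + 2.00·(cos118°, sin118°) = (-0.9389, 1.7659)
θ=118°: |BD| = 10.0946
θ=118°: circle(B,4.00) ∩ circle(D,8.00): a=2.6698, h=2.9786
θ=118°:   candidates: C₊=(2.2107,4.2316) cross=30.068; C₋=(1.1686,-1.6338) cross=-30.068
θ=118°:   branch + wants cross > 0 → take C=(2.2107,4.2316) (cross=30.068)
θ=118°: ex = (C−B)/|BC| = (0.7874,0.6164); ey = (-0.6164,0.7874)
θ=118°: P = B + 3.38·ex + -1.31·ey = (2.5300,2.8179)
θ=152°: B = A + 2.00·(cos152°, sin152°) = (-1.7659, 0.9389)
θ=152°: |BD| = 10.8068
θ=152°: circle(B,4.00) ∩ circle(D,8.00): a=3.1825, h=2.4231
θ=152°:   candidates: C₊=(1.6151,3.0764) cross=26.186; C₋=(1.1941,-1.7515) cross=-26.186
θ=152°:   branch + wants cross > 0 → take C=(1.6151,3.0764) (cross=26.186)
θ=152°: ex = (C−B)/|BC| = (0.8453,0.5344); ey = (-0.5344,0.8453)
θ=152°: P = B + 3.38·ex + -1.31·ey = (1.7911,1.6378)
θ=314°: B = A + 2.00·(cos314°, sin314°) = (1.3893, -1.4387)
θ=314°: |BD| = 7.7455
θ=314°: circle(B,4.00) ∩ circle(D,8.00): a=0.7741, h=3.9244
θ=314°:   candidates: C₊=(1.4211,2.5612) cross=30.396; C₋=(2.8789,-5.1510) cross=-30.396
θ=314°:   branch + wants cross > 0 → take C=(1.4211,2.5612) (cross=30.396)
θ=314°: ex = (C−B)/|BC| = (0.0079,1.0000); ey = (-1.0000,0.0079)
θ=314°: P = B + 3.38·ex + -1.31·ey = (2.7261,1.9308)

θ=118°: 2.53 2.82
θ=152°: 1.79 1.64
θ=314°: 2.73 1.93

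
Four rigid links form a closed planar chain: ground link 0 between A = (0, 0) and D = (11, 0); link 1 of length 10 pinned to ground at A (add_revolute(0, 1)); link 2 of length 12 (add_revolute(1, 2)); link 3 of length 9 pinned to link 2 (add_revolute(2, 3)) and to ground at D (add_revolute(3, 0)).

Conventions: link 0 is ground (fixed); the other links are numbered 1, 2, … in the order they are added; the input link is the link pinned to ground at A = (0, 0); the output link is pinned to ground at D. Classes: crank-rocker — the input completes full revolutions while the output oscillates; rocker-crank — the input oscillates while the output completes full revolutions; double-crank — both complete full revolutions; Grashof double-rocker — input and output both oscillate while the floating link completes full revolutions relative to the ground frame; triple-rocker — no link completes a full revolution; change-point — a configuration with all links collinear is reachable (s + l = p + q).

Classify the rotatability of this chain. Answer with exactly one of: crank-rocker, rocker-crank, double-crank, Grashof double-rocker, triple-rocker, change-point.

lengths: ground=11, input=10, coupler=12, output=9
sorted: s=9 (shortest), l=12 (longest), p+q=21
s + l = 21 vs p + q = 21
s + l = p + q → change-point (collinear configuration reachable)

change-point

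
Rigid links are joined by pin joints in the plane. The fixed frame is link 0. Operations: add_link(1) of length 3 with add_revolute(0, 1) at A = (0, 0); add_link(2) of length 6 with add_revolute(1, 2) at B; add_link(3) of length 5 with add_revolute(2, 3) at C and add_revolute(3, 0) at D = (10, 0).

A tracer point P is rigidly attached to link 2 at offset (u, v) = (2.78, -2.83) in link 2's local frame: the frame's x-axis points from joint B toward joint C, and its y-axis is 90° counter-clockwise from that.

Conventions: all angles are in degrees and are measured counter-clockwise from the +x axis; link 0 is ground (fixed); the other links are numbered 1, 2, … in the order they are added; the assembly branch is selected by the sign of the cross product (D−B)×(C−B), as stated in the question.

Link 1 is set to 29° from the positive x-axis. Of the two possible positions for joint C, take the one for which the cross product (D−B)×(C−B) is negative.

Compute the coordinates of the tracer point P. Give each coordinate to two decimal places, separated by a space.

A=(0,0), D=(10.00,0)
B = A + 3.00·(cos29°, sin29°) = (2.6239, 1.4544)
|BD| = 7.5182
circle(B,6.00) ∩ circle(D,5.00): a=4.4906, h=3.9792
  candidates: C₊=(7.7995,4.4897) cross=29.916; C₋=(6.2599,-3.3183) cross=-29.916
  branch - wants cross < 0 → take C=(6.2599,-3.3183) (cross=-29.916)
ex = (C−B)/|BC| = (0.6060,-0.7955); ey = (0.7955,0.6060)
P = B + 2.78·ex + -2.83·ey = (2.0574,-2.4719)

2.06 -2.47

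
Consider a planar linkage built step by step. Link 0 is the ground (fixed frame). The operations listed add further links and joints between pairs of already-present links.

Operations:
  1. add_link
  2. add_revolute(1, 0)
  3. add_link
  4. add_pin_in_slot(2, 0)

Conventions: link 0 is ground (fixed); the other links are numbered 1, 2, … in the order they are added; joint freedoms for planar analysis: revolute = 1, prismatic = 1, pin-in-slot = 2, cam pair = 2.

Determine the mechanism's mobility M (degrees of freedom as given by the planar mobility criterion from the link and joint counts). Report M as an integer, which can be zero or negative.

L=1 J1=0 J2=0
add link → L=2 J1=0 J2=0
R@1,0 dof=1 J1 → L=2 J1=1 J2=0
add link → L=3 J1=1 J2=0
PS@2,0 dof=2 J2 → L=3 J1=1 J2=1
M=3(L−1)−2J1−J2=3·2−2·1−1=3

M = 3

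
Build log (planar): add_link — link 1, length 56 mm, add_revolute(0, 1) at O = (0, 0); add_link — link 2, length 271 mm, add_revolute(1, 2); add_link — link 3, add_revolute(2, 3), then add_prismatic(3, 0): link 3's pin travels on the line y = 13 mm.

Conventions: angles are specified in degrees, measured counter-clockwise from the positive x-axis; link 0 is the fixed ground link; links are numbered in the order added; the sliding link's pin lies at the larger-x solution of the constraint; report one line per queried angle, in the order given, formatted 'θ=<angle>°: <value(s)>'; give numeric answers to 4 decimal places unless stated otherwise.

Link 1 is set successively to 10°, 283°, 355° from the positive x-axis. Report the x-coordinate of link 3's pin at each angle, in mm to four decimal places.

geometry: r = 56 mm, L = 271 mm, e = 13 mm
θ=10°: crank pin P = (r cos θ, r sin θ) = (55.149234, 9.724298)
θ=10°: h = r sin θ − e = 9.724298 − 13 = -3.275702
θ=10°: x = r cos θ + √(L² − h²) = 55.149234 + 270.980202 = 326.129436
θ=283°: crank pin P = (r cos θ, r sin θ) = (12.597259, -54.564724)
θ=283°: h = r sin θ − e = -54.564724 − 13 = -67.564724
θ=283°: x = r cos θ + √(L² − h²) = 12.597259 + 262.442390 = 275.039649
θ=355°: crank pin P = (r cos θ, r sin θ) = (55.786903, -4.880722)
θ=355°: h = r sin θ − e = -4.880722 − 13 = -17.880722
θ=355°: x = r cos θ + √(L² − h²) = 55.786903 + 270.409467 = 326.196370

θ=10°: 326.1294
θ=283°: 275.0396
θ=355°: 326.1964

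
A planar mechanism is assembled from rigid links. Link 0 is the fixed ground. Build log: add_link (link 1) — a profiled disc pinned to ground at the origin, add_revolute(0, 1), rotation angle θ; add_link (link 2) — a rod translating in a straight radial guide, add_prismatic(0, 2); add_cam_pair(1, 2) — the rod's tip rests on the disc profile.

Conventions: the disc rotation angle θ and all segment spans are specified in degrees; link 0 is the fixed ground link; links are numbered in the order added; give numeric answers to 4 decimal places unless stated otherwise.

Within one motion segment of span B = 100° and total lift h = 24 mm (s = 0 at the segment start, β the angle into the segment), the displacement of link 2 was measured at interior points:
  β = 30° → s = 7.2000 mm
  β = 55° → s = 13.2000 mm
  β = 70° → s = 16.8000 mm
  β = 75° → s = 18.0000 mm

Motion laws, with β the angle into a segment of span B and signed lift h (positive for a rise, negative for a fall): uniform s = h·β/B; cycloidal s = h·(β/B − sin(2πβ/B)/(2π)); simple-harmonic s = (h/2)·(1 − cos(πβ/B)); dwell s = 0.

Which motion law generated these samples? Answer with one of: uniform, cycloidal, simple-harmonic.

candidates at β/B = r: uniform s = h·r (linear in β); cycloidal s = h·(r − sin(2πr)/(2π)); simple-harmonic s = (h/2)(1 − cos(πr))
β=30°: printed 7.2000 | uniform 7.2000, cycloidal 3.5672, simple-harmonic 4.9466
β=55°: printed 13.2000 | uniform 13.2000, cycloidal 14.3804, simple-harmonic 13.8772
β=70°: printed 16.8000 | uniform 16.8000, cycloidal 20.4328, simple-harmonic 19.0534
β=75°: printed 18.0000 | uniform 18.0000, cycloidal 21.8197, simple-harmonic 20.4853
only one law matches every sample → uniform

uniform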